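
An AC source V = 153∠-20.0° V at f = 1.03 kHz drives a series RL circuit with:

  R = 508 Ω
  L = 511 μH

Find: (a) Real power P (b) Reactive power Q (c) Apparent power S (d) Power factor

Step 1 — Angular frequency: ω = 2π·f = 2π·1030 = 6472 rad/s.
Step 2 — Component impedances:
  R: Z = R = 508 Ω
  L: Z = jωL = j·6472·0.000511 = 0 + j3.307 Ω
Step 3 — Series combination: Z_total = R + L = 508 + j3.307 Ω = 508∠0.4° Ω.
Step 4 — Source phasor: V = 153∠-20.0° V = 143.8 - j52.33 V.
Step 5 — Current: I = V / Z = 0.2823 - j0.1048 A = 0.3012∠-20.4° A.
Step 6 — Complex power: S = V·I* = 46.08 + j0.3 VA.
Step 7 — Real power: P = Re(S) = 46.08 W.
Step 8 — Reactive power: Q = Im(S) = 0.3 VAR.
Step 9 — Apparent power: |S| = 46.08 VA.
Step 10 — Power factor: PF = P/|S| = 1 (lagging).

(a) P = 46.08 W  (b) Q = 0.3 VAR  (c) S = 46.08 VA  (d) PF = 1 (lagging)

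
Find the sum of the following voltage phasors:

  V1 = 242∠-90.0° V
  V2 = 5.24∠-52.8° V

Step 1 — Convert each phasor to rectangular form:
  V1 = 242·(cos(-90.0°) + j·sin(-90.0°)) = 0 - j242 V
  V2 = 5.24·(cos(-52.8°) + j·sin(-52.8°)) = 3.168 - j4.174 V
Step 2 — Sum components: V_total = 3.168 - j246.2 V.
Step 3 — Convert to polar: |V_total| = 246.2 V, ∠V_total = -89.3°.

V_total = 246.2∠-89.3° V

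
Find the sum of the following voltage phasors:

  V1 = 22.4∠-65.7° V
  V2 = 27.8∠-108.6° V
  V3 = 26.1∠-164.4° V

Step 1 — Convert each phasor to rectangular form:
  V1 = 22.4·(cos(-65.7°) + j·sin(-65.7°)) = 9.218 - j20.42 V
  V2 = 27.8·(cos(-108.6°) + j·sin(-108.6°)) = -8.867 - j26.35 V
  V3 = 26.1·(cos(-164.4°) + j·sin(-164.4°)) = -25.14 - j7.019 V
Step 2 — Sum components: V_total = -24.79 - j53.78 V.
Step 3 — Convert to polar: |V_total| = 59.22 V, ∠V_total = -114.7°.

V_total = 59.22∠-114.7° V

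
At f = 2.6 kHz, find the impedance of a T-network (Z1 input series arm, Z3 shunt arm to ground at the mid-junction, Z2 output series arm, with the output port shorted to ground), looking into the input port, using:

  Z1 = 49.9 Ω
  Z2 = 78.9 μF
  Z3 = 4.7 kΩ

Step 1 — Angular frequency: ω = 2π·f = 2π·2600 = 1.634e+04 rad/s.
Step 2 — Component impedances:
  Z1: Z = R = 49.9 Ω
  Z2: Z = 1/(jωC) = -j/(ω·C) = 0 - j0.7758 Ω
  Z3: Z = R = 4700 Ω
Step 3 — With the output port shorted to ground, the output series arm Z2 runs from the junction to ground; the shunt arm Z3 also runs from the junction to ground. They appear in parallel: Z3 || Z2 = 0.0001281 - j0.7758 Ω.
Step 4 — Series with input arm Z1: Z_in = Z1 + (Z3 || Z2) = 49.9 - j0.7758 Ω = 49.91∠-0.9° Ω.

Z = 49.9 - j0.7758 Ω = 49.91∠-0.9° Ω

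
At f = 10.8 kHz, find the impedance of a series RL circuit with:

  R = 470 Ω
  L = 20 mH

Step 1 — Angular frequency: ω = 2π·f = 2π·1.08e+04 = 6.786e+04 rad/s.
Step 2 — Component impedances:
  R: Z = R = 470 Ω
  L: Z = jωL = j·6.786e+04·0.02 = 0 + j1357 Ω
Step 3 — Series combination: Z_total = R + L = 470 + j1357 Ω = 1436∠70.9° Ω.

Z = 470 + j1357 Ω = 1436∠70.9° Ω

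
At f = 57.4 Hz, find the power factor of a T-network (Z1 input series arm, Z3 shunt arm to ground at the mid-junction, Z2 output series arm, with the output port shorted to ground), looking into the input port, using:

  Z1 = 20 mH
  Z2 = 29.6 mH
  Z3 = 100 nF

Step 1 — Angular frequency: ω = 2π·f = 2π·57.4 = 360.7 rad/s.
Step 2 — Component impedances:
  Z1: Z = jωL = j·360.7·0.02 = 0 + j7.213 Ω
  Z2: Z = jωL = j·360.7·0.0296 = 0 + j10.68 Ω
  Z3: Z = 1/(jωC) = -j/(ω·C) = 0 - j2.773e+04 Ω
Step 3 — With the output port shorted to ground, the output series arm Z2 runs from the junction to ground; the shunt arm Z3 also runs from the junction to ground. They appear in parallel: Z3 || Z2 = 0 + j10.68 Ω.
Step 4 — Series with input arm Z1: Z_in = Z1 + (Z3 || Z2) = 0 + j17.89 Ω = 17.89∠90.0° Ω.
Step 5 — Power factor: PF = cos(φ) = Re(Z)/|Z| = 0/17.89 = 0.
Step 6 — Type: Im(Z) = 17.89 ⇒ lagging (phase φ = 90.0°).

PF = 0 (lagging, φ = 90.0°)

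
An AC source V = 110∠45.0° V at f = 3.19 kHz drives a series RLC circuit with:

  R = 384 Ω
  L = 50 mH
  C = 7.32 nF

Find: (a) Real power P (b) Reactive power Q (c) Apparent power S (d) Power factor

Step 1 — Angular frequency: ω = 2π·f = 2π·3190 = 2.004e+04 rad/s.
Step 2 — Component impedances:
  R: Z = R = 384 Ω
  L: Z = jωL = j·2.004e+04·0.05 = 0 + j1002 Ω
  C: Z = 1/(jωC) = -j/(ω·C) = 0 - j6816 Ω
Step 3 — Series combination: Z_total = R + L + C = 384 - j5814 Ω = 5826∠-86.2° Ω.
Step 4 — Source phasor: V = 110∠45.0° V = 77.78 + j77.78 V.
Step 5 — Current: I = V / Z = -0.01244 + j0.0142 A = 0.01888∠131.2° A.
Step 6 — Complex power: S = V·I* = 0.1369 - j2.072 VA.
Step 7 — Real power: P = Re(S) = 0.1369 W.
Step 8 — Reactive power: Q = Im(S) = -2.072 VAR.
Step 9 — Apparent power: |S| = 2.077 VA.
Step 10 — Power factor: PF = P/|S| = 0.06591 (leading).

(a) P = 0.1369 W  (b) Q = -2.072 VAR  (c) S = 2.077 VA  (d) PF = 0.06591 (leading)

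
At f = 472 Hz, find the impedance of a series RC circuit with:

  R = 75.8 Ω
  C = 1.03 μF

Step 1 — Angular frequency: ω = 2π·f = 2π·472 = 2966 rad/s.
Step 2 — Component impedances:
  R: Z = R = 75.8 Ω
  C: Z = 1/(jωC) = -j/(ω·C) = 0 - j327.4 Ω
Step 3 — Series combination: Z_total = R + C = 75.8 - j327.4 Ω = 336∠-77.0° Ω.

Z = 75.8 - j327.4 Ω = 336∠-77.0° Ω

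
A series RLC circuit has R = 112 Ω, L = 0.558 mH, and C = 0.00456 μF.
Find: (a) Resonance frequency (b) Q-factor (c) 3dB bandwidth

Step 1 — Resonance: ω₀ = 1/√(LC) = 1/√(0.000558·4.56e-09) = 6.269e+05 rad/s.
Step 2 — f₀ = ω₀/(2π) = 9.977e+04 Hz.
Step 3 — Series Q: Q = ω₀L/R = 6.269e+05·0.000558/112 = 3.123.
Step 4 — Bandwidth: Δω = ω₀/Q = 2.007e+05 rad/s; BW = Δω/(2π) = 3.195e+04 Hz.

(a) f₀ = 9.977e+04 Hz  (b) Q = 3.123  (c) BW = 3.195e+04 Hz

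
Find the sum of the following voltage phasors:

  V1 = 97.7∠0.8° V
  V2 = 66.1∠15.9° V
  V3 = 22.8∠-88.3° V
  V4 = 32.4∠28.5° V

Step 1 — Convert each phasor to rectangular form:
  V1 = 97.7·(cos(0.8°) + j·sin(0.8°)) = 97.69 + j1.364 V
  V2 = 66.1·(cos(15.9°) + j·sin(15.9°)) = 63.57 + j18.11 V
  V3 = 22.8·(cos(-88.3°) + j·sin(-88.3°)) = 0.6764 - j22.79 V
  V4 = 32.4·(cos(28.5°) + j·sin(28.5°)) = 28.47 + j15.46 V
Step 2 — Sum components: V_total = 190.4 + j12.14 V.
Step 3 — Convert to polar: |V_total| = 190.8 V, ∠V_total = 3.6°.

V_total = 190.8∠3.6° V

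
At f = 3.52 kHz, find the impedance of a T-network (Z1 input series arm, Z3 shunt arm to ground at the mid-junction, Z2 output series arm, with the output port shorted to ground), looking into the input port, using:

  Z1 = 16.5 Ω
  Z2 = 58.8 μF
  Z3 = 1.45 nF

Step 1 — Angular frequency: ω = 2π·f = 2π·3520 = 2.212e+04 rad/s.
Step 2 — Component impedances:
  Z1: Z = R = 16.5 Ω
  Z2: Z = 1/(jωC) = -j/(ω·C) = 0 - j0.769 Ω
  Z3: Z = 1/(jωC) = -j/(ω·C) = 0 - j3.118e+04 Ω
Step 3 — With the output port shorted to ground, the output series arm Z2 runs from the junction to ground; the shunt arm Z3 also runs from the junction to ground. They appear in parallel: Z3 || Z2 = 0 - j0.7689 Ω.
Step 4 — Series with input arm Z1: Z_in = Z1 + (Z3 || Z2) = 16.5 - j0.7689 Ω = 16.52∠-2.7° Ω.

Z = 16.5 - j0.7689 Ω = 16.52∠-2.7° Ω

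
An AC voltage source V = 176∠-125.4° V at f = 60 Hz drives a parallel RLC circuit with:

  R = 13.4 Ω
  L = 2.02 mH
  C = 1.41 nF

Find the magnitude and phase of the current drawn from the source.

Step 1 — Angular frequency: ω = 2π·f = 2π·60 = 377 rad/s.
Step 2 — Component impedances:
  R: Z = R = 13.4 Ω
  L: Z = jωL = j·377·0.00202 = 0 + j0.7615 Ω
  C: Z = 1/(jωC) = -j/(ω·C) = 0 - j1.881e+06 Ω
Step 3 — Parallel combination: 1/Z_total = 1/R + 1/L + 1/C; Z_total = 0.04314 + j0.7591 Ω = 0.7603∠86.7° Ω.
Step 4 — Source phasor: V = 176∠-125.4° V = -102 - j143.5 V.
Step 5 — Ohm's law: I = V / Z_total = (-102 - j143.5) / (0.04314 + j0.7591) = -196 + j123.2 A.
Step 6 — Convert to polar: |I| = 231.5 A, ∠I = 147.9°.

I = 231.5∠147.9° A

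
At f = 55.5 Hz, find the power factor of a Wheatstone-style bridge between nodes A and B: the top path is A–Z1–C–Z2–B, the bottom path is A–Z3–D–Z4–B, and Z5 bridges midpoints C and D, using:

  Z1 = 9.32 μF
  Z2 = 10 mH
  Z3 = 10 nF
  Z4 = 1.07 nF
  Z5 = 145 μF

Step 1 — Angular frequency: ω = 2π·f = 2π·55.5 = 348.7 rad/s.
Step 2 — Component impedances:
  Z1: Z = 1/(jωC) = -j/(ω·C) = 0 - j307.7 Ω
  Z2: Z = jωL = j·348.7·0.01 = 0 + j3.487 Ω
  Z3: Z = 1/(jωC) = -j/(ω·C) = 0 - j2.868e+05 Ω
  Z4: Z = 1/(jωC) = -j/(ω·C) = 0 - j2.68e+06 Ω
  Z5: Z = 1/(jωC) = -j/(ω·C) = 0 - j19.78 Ω
Step 3 — Bridge requires nodal analysis (the Z5 bridge couples midpoints C and D, so the two paths cannot be reduced to a simple series/parallel combination). Setting node B to ground and injecting 1 A at node A, the 3-node admittance system at A, C, D solves to V_A = Z_AB = 0 - j303.9 Ω = 303.9∠-90.0° Ω.
Step 4 — Power factor: PF = cos(φ) = Re(Z)/|Z| = 0/303.9 = 0.
Step 5 — Type: Im(Z) = -303.9 ⇒ leading (phase φ = -90.0°).

PF = 0 (leading, φ = -90.0°)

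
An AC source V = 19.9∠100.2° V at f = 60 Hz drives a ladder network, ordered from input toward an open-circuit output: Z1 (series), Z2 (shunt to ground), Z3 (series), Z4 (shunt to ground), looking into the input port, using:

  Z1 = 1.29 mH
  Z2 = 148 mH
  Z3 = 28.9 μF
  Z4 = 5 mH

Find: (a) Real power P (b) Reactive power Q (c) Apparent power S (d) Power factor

Step 1 — Angular frequency: ω = 2π·f = 2π·60 = 377 rad/s.
Step 2 — Component impedances:
  Z1: Z = jωL = j·377·0.00129 = 0 + j0.4863 Ω
  Z2: Z = jωL = j·377·0.148 = 0 + j55.79 Ω
  Z3: Z = 1/(jωC) = -j/(ω·C) = 0 - j91.78 Ω
  Z4: Z = jωL = j·377·0.005 = 0 + j1.885 Ω
Step 3 — Ladder network (open output): work backward from the far end, alternating series and parallel combinations. Z_in = 0 + j147.6 Ω = 147.6∠90.0° Ω.
Step 4 — Source phasor: V = 19.9∠100.2° V = -3.524 + j19.59 V.
Step 5 — Current: I = V / Z = 0.1327 + j0.02388 A = 0.1349∠10.2° A.
Step 6 — Complex power: S = V·I* = 0 + j2.684 VA.
Step 7 — Real power: P = Re(S) = 0 W.
Step 8 — Reactive power: Q = Im(S) = 2.684 VAR.
Step 9 — Apparent power: |S| = 2.684 VA.
Step 10 — Power factor: PF = P/|S| = 0 (lagging).

(a) P = 0 W  (b) Q = 2.684 VAR  (c) S = 2.684 VA  (d) PF = 0 (lagging)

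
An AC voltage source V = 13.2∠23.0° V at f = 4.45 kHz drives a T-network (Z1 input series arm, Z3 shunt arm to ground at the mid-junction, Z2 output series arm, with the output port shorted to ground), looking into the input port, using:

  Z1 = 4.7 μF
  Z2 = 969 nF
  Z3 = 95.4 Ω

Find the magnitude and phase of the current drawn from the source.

Step 1 — Angular frequency: ω = 2π·f = 2π·4450 = 2.796e+04 rad/s.
Step 2 — Component impedances:
  Z1: Z = 1/(jωC) = -j/(ω·C) = 0 - j7.61 Ω
  Z2: Z = 1/(jωC) = -j/(ω·C) = 0 - j36.91 Ω
  Z3: Z = R = 95.4 Ω
Step 3 — With the output port shorted to ground, the output series arm Z2 runs from the junction to ground; the shunt arm Z3 also runs from the junction to ground. They appear in parallel: Z3 || Z2 = 12.42 - j32.1 Ω.
Step 4 — Series with input arm Z1: Z_in = Z1 + (Z3 || Z2) = 12.42 - j39.71 Ω = 41.61∠-72.6° Ω.
Step 5 — Source phasor: V = 13.2∠23.0° V = 12.15 + j5.158 V.
Step 6 — Ohm's law: I = V / Z_total = (12.15 + j5.158) / (12.42 - j39.71) = -0.03114 + j0.3157 A.
Step 7 — Convert to polar: |I| = 0.3172 A, ∠I = 95.6°.

I = 0.3172∠95.6° A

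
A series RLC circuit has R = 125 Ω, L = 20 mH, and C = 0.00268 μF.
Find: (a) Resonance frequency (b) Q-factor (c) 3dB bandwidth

Step 1 — Resonance: ω₀ = 1/√(LC) = 1/√(0.02·2.68e-09) = 1.366e+05 rad/s.
Step 2 — f₀ = ω₀/(2π) = 2.174e+04 Hz.
Step 3 — Series Q: Q = ω₀L/R = 1.366e+05·0.02/125 = 21.85.
Step 4 — Bandwidth: Δω = ω₀/Q = 6250 rad/s; BW = Δω/(2π) = 994.7 Hz.

(a) f₀ = 2.174e+04 Hz  (b) Q = 21.85  (c) BW = 994.7 Hz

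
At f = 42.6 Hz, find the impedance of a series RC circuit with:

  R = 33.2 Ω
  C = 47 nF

Step 1 — Angular frequency: ω = 2π·f = 2π·42.6 = 267.7 rad/s.
Step 2 — Component impedances:
  R: Z = R = 33.2 Ω
  C: Z = 1/(jωC) = -j/(ω·C) = 0 - j7.949e+04 Ω
Step 3 — Series combination: Z_total = R + C = 33.2 - j7.949e+04 Ω = 7.949e+04∠-90.0° Ω.

Z = 33.2 - j7.949e+04 Ω = 7.949e+04∠-90.0° Ω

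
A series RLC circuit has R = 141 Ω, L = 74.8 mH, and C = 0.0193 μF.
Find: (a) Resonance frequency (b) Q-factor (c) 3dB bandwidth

Step 1 — Resonance: ω₀ = 1/√(LC) = 1/√(0.0748·1.93e-08) = 2.632e+04 rad/s.
Step 2 — f₀ = ω₀/(2π) = 4189 Hz.
Step 3 — Series Q: Q = ω₀L/R = 2.632e+04·0.0748/141 = 13.96.
Step 4 — Bandwidth: Δω = ω₀/Q = 1885 rad/s; BW = Δω/(2π) = 300 Hz.

(a) f₀ = 4189 Hz  (b) Q = 13.96  (c) BW = 300 Hz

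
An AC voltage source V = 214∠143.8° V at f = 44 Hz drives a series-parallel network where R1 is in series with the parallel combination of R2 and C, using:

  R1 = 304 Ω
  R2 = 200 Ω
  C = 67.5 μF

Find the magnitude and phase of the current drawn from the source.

Step 1 — Angular frequency: ω = 2π·f = 2π·44 = 276.5 rad/s.
Step 2 — Component impedances:
  R1: Z = R = 304 Ω
  R2: Z = R = 200 Ω
  C: Z = 1/(jωC) = -j/(ω·C) = 0 - j53.59 Ω
Step 3 — Parallel branch: R2 || C = 1/(1/R2 + 1/C) = 13.4 - j50 Ω.
Step 4 — Series with R1: Z_total = R1 + (R2 || C) = 317.4 - j50 Ω = 321.3∠-9.0° Ω.
Step 5 — Source phasor: V = 214∠143.8° V = -172.7 + j126.4 V.
Step 6 — Ohm's law: I = V / Z_total = (-172.7 + j126.4) / (317.4 - j50) = -0.5921 + j0.3049 A.
Step 7 — Convert to polar: |I| = 0.666 A, ∠I = 152.8°.

I = 0.666∠152.8° A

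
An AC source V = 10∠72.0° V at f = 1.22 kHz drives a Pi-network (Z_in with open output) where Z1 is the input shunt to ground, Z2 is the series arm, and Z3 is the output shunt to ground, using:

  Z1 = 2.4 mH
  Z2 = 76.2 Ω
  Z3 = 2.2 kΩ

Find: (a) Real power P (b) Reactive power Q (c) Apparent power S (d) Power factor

Step 1 — Angular frequency: ω = 2π·f = 2π·1220 = 7665 rad/s.
Step 2 — Component impedances:
  Z1: Z = jωL = j·7665·0.0024 = 0 + j18.4 Ω
  Z2: Z = R = 76.2 Ω
  Z3: Z = R = 2200 Ω
Step 3 — With open output, the series arm Z2 and the output shunt Z3 appear in series to ground: Z2 + Z3 = 2276 Ω.
Step 4 — Parallel with input shunt Z1: Z_in = Z1 || (Z2 + Z3) = 0.1487 + j18.4 Ω = 18.4∠89.5° Ω.
Step 5 — Source phasor: V = 10∠72.0° V = 3.09 + j9.511 V.
Step 6 — Current: I = V / Z = 0.5183 - j0.1638 A = 0.5436∠-17.5° A.
Step 7 — Complex power: S = V·I* = 0.04393 + j5.436 VA.
Step 8 — Real power: P = Re(S) = 0.04393 W.
Step 9 — Reactive power: Q = Im(S) = 5.436 VAR.
Step 10 — Apparent power: |S| = 5.436 VA.
Step 11 — Power factor: PF = P/|S| = 0.008082 (lagging).

(a) P = 0.04393 W  (b) Q = 5.436 VAR  (c) S = 5.436 VA  (d) PF = 0.008082 (lagging)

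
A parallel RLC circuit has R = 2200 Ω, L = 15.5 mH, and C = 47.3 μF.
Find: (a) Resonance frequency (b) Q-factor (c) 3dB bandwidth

Step 1 — Resonance: ω₀ = 1/√(LC) = 1/√(0.0155·4.73e-05) = 1168 rad/s.
Step 2 — f₀ = ω₀/(2π) = 185.9 Hz.
Step 3 — Parallel Q: Q = R/(ω₀L) = 2200/(1168·0.0155) = 121.5.
Step 4 — Bandwidth: Δω = ω₀/Q = 9.61 rad/s; BW = Δω/(2π) = 1.529 Hz.

(a) f₀ = 185.9 Hz  (b) Q = 121.5  (c) BW = 1.529 Hz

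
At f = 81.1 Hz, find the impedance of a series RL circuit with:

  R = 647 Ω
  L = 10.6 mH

Step 1 — Angular frequency: ω = 2π·f = 2π·81.1 = 509.6 rad/s.
Step 2 — Component impedances:
  R: Z = R = 647 Ω
  L: Z = jωL = j·509.6·0.0106 = 0 + j5.401 Ω
Step 3 — Series combination: Z_total = R + L = 647 + j5.401 Ω = 647∠0.5° Ω.

Z = 647 + j5.401 Ω = 647∠0.5° Ω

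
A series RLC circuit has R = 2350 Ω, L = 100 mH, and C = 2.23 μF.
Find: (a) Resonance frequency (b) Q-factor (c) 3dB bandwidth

Step 1 — Resonance: ω₀ = 1/√(LC) = 1/√(0.1·2.23e-06) = 2118 rad/s.
Step 2 — f₀ = ω₀/(2π) = 337 Hz.
Step 3 — Series Q: Q = ω₀L/R = 2118·0.1/2350 = 0.09011.
Step 4 — Bandwidth: Δω = ω₀/Q = 2.35e+04 rad/s; BW = Δω/(2π) = 3740 Hz.

(a) f₀ = 337 Hz  (b) Q = 0.09011  (c) BW = 3740 Hz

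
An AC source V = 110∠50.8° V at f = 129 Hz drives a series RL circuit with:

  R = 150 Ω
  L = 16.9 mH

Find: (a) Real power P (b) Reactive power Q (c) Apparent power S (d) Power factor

Step 1 — Angular frequency: ω = 2π·f = 2π·129 = 810.5 rad/s.
Step 2 — Component impedances:
  R: Z = R = 150 Ω
  L: Z = jωL = j·810.5·0.0169 = 0 + j13.7 Ω
Step 3 — Series combination: Z_total = R + L = 150 + j13.7 Ω = 150.6∠5.2° Ω.
Step 4 — Source phasor: V = 110∠50.8° V = 69.52 + j85.24 V.
Step 5 — Current: I = V / Z = 0.5111 + j0.5216 A = 0.7303∠45.6° A.
Step 6 — Complex power: S = V·I* = 80 + j7.306 VA.
Step 7 — Real power: P = Re(S) = 80 W.
Step 8 — Reactive power: Q = Im(S) = 7.306 VAR.
Step 9 — Apparent power: |S| = 80.33 VA.
Step 10 — Power factor: PF = P/|S| = 0.9959 (lagging).

(a) P = 80 W  (b) Q = 7.306 VAR  (c) S = 80.33 VA  (d) PF = 0.9959 (lagging)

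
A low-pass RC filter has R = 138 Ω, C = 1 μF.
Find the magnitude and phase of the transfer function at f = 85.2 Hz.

Step 1 — Angular frequency: ω = 2π·85.2 = 535.3 rad/s.
Step 2 — Transfer function: H(jω) = 1/(1 + jωRC).
Step 3 — Denominator: 1 + jωRC = 1 + j·535.3·138·1e-06 = 1 + j0.07388.
Step 4 — H = 0.9946 - j0.07347.
Step 5 — Magnitude: |H| = 0.9973 (-0.0 dB); phase: φ = -4.2°.

|H| = 0.9973 (-0.0 dB), φ = -4.2°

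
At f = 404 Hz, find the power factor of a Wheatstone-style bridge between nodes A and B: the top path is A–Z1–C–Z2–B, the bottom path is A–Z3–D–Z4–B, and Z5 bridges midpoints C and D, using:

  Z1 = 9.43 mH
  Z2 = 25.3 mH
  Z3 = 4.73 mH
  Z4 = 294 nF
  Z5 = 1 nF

Step 1 — Angular frequency: ω = 2π·f = 2π·404 = 2538 rad/s.
Step 2 — Component impedances:
  Z1: Z = jωL = j·2538·0.00943 = 0 + j23.94 Ω
  Z2: Z = jωL = j·2538·0.0253 = 0 + j64.22 Ω
  Z3: Z = jωL = j·2538·0.00473 = 0 + j12.01 Ω
  Z4: Z = 1/(jωC) = -j/(ω·C) = 0 - j1340 Ω
  Z5: Z = 1/(jωC) = -j/(ω·C) = 0 - j3.939e+05 Ω
Step 3 — Bridge requires nodal analysis (the Z5 bridge couples midpoints C and D, so the two paths cannot be reduced to a simple series/parallel combination). Setting node B to ground and injecting 1 A at node A, the 3-node admittance system at A, C, D solves to V_A = Z_AB = 0 + j94.43 Ω = 94.43∠90.0° Ω.
Step 4 — Power factor: PF = cos(φ) = Re(Z)/|Z| = 0/94.43 = 0.
Step 5 — Type: Im(Z) = 94.43 ⇒ lagging (phase φ = 90.0°).

PF = 0 (lagging, φ = 90.0°)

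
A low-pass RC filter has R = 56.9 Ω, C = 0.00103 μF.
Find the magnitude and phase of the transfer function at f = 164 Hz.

Step 1 — Angular frequency: ω = 2π·164 = 1030 rad/s.
Step 2 — Transfer function: H(jω) = 1/(1 + jωRC).
Step 3 — Denominator: 1 + jωRC = 1 + j·1030·56.9·1.03e-09 = 1 + j6.039e-05.
Step 4 — H = 1 - j6.039e-05.
Step 5 — Magnitude: |H| = 1 (-0.0 dB); phase: φ = -0.0°.

|H| = 1 (-0.0 dB), φ = -0.0°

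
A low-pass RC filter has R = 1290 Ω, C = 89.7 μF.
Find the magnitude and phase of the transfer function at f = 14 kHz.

Step 1 — Angular frequency: ω = 2π·1.4e+04 = 8.796e+04 rad/s.
Step 2 — Transfer function: H(jω) = 1/(1 + jωRC).
Step 3 — Denominator: 1 + jωRC = 1 + j·8.796e+04·1290·8.97e-05 = 1 + j1.018e+04.
Step 4 — H = 9.652e-09 - j9.824e-05.
Step 5 — Magnitude: |H| = 9.824e-05 (-80.2 dB); phase: φ = -90.0°.

|H| = 9.824e-05 (-80.2 dB), φ = -90.0°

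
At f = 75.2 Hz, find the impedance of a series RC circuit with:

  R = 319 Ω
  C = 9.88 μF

Step 1 — Angular frequency: ω = 2π·f = 2π·75.2 = 472.5 rad/s.
Step 2 — Component impedances:
  R: Z = R = 319 Ω
  C: Z = 1/(jωC) = -j/(ω·C) = 0 - j214.2 Ω
Step 3 — Series combination: Z_total = R + C = 319 - j214.2 Ω = 384.3∠-33.9° Ω.

Z = 319 - j214.2 Ω = 384.3∠-33.9° Ω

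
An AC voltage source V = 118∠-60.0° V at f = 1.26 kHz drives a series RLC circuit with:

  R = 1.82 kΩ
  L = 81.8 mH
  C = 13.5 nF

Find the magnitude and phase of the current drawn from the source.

Step 1 — Angular frequency: ω = 2π·f = 2π·1260 = 7917 rad/s.
Step 2 — Component impedances:
  R: Z = R = 1820 Ω
  L: Z = jωL = j·7917·0.0818 = 0 + j647.6 Ω
  C: Z = 1/(jωC) = -j/(ω·C) = 0 - j9357 Ω
Step 3 — Series combination: Z_total = R + L + C = 1820 - j8709 Ω = 8897∠-78.2° Ω.
Step 4 — Source phasor: V = 118∠-60.0° V = 59 - j102.2 V.
Step 5 — Ohm's law: I = V / Z_total = (59 - j102.2) / (1820 - j8709) = 0.0126 + j0.004142 A.
Step 6 — Convert to polar: |I| = 0.01326 A, ∠I = 18.2°.

I = 0.01326∠18.2° A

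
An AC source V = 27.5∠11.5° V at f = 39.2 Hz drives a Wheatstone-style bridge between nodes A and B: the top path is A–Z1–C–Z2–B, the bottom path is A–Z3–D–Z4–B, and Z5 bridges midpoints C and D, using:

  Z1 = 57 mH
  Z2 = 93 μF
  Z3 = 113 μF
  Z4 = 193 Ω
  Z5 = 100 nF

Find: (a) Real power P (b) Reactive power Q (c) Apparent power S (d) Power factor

Step 1 — Angular frequency: ω = 2π·f = 2π·39.2 = 246.3 rad/s.
Step 2 — Component impedances:
  Z1: Z = jωL = j·246.3·0.057 = 0 + j14.04 Ω
  Z2: Z = 1/(jωC) = -j/(ω·C) = 0 - j43.66 Ω
  Z3: Z = 1/(jωC) = -j/(ω·C) = 0 - j35.93 Ω
  Z4: Z = R = 193 Ω
  Z5: Z = 1/(jωC) = -j/(ω·C) = 0 - j4.06e+04 Ω
Step 3 — Bridge requires nodal analysis (the Z5 bridge couples midpoints C and D, so the two paths cannot be reduced to a simple series/parallel combination). Setting node B to ground and injecting 1 A at node A, the 3-node admittance system at A, C, D solves to V_A = Z_AB = 4.077 - j28.23 Ω = 28.52∠-81.8° Ω.
Step 4 — Source phasor: V = 27.5∠11.5° V = 26.95 + j5.483 V.
Step 5 — Current: I = V / Z = -0.05518 + j0.9626 A = 0.9642∠93.3° A.
Step 6 — Complex power: S = V·I* = 3.791 - j26.24 VA.
Step 7 — Real power: P = Re(S) = 3.791 W.
Step 8 — Reactive power: Q = Im(S) = -26.24 VAR.
Step 9 — Apparent power: |S| = 26.52 VA.
Step 10 — Power factor: PF = P/|S| = 0.143 (leading).

(a) P = 3.791 W  (b) Q = -26.24 VAR  (c) S = 26.52 VA  (d) PF = 0.143 (leading)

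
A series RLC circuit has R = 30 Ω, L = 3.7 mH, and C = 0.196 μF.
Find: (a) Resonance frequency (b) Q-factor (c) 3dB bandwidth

Step 1 — Resonance: ω₀ = 1/√(LC) = 1/√(0.0037·1.96e-07) = 3.713e+04 rad/s.
Step 2 — f₀ = ω₀/(2π) = 5910 Hz.
Step 3 — Series Q: Q = ω₀L/R = 3.713e+04·0.0037/30 = 4.58.
Step 4 — Bandwidth: Δω = ω₀/Q = 8108 rad/s; BW = Δω/(2π) = 1290 Hz.

(a) f₀ = 5910 Hz  (b) Q = 4.58  (c) BW = 1290 Hz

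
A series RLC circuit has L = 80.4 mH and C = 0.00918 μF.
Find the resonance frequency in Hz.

Step 1 — Resonance condition Im(Z)=0 gives ω₀ = 1/√(LC).
Step 2 — ω₀ = 1/√(0.0804·9.18e-09) = 3.681e+04 rad/s.
Step 3 — f₀ = ω₀/(2π) = 5858 Hz.

f₀ = 5858 Hz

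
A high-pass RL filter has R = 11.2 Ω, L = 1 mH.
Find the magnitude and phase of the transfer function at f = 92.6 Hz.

Step 1 — Angular frequency: ω = 2π·92.6 = 581.8 rad/s.
Step 2 — Transfer function: H(jω) = jωL/(R + jωL).
Step 3 — Numerator jωL = j·0.5818; denominator R + jωL = 11.2 + j0.5818.
Step 4 — H = 0.002691 + j0.05181.
Step 5 — Magnitude: |H| = 0.05188 (-25.7 dB); phase: φ = 87.0°.

|H| = 0.05188 (-25.7 dB), φ = 87.0°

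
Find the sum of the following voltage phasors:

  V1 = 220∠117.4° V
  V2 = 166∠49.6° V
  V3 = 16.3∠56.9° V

Step 1 — Convert each phasor to rectangular form:
  V1 = 220·(cos(117.4°) + j·sin(117.4°)) = -101.2 + j195.3 V
  V2 = 166·(cos(49.6°) + j·sin(49.6°)) = 107.6 + j126.4 V
  V3 = 16.3·(cos(56.9°) + j·sin(56.9°)) = 8.901 + j13.65 V
Step 2 — Sum components: V_total = 15.25 + j335.4 V.
Step 3 — Convert to polar: |V_total| = 335.7 V, ∠V_total = 87.4°.

V_total = 335.7∠87.4° V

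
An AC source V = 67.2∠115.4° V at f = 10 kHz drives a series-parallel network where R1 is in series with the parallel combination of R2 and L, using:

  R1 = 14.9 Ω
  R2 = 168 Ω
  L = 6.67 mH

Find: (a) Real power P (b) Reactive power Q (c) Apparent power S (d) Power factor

Step 1 — Angular frequency: ω = 2π·f = 2π·1e+04 = 6.283e+04 rad/s.
Step 2 — Component impedances:
  R1: Z = R = 14.9 Ω
  R2: Z = R = 168 Ω
  L: Z = jωL = j·6.283e+04·0.00667 = 0 + j419.1 Ω
Step 3 — Parallel branch: R2 || L = 1/(1/R2 + 1/L) = 144.7 + j58.02 Ω.
Step 4 — Series with R1: Z_total = R1 + (R2 || L) = 159.6 + j58.02 Ω = 169.9∠20.0° Ω.
Step 5 — Source phasor: V = 67.2∠115.4° V = -28.82 + j60.7 V.
Step 6 — Current: I = V / Z = -0.03741 + j0.3939 A = 0.3956∠95.4° A.
Step 7 — Complex power: S = V·I* = 24.99 + j9.082 VA.
Step 8 — Real power: P = Re(S) = 24.99 W.
Step 9 — Reactive power: Q = Im(S) = 9.082 VAR.
Step 10 — Apparent power: |S| = 26.59 VA.
Step 11 — Power factor: PF = P/|S| = 0.9398 (lagging).

(a) P = 24.99 W  (b) Q = 9.082 VAR  (c) S = 26.59 VA  (d) PF = 0.9398 (lagging)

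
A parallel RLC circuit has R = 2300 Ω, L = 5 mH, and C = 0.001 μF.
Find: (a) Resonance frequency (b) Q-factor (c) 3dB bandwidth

Step 1 — Resonance: ω₀ = 1/√(LC) = 1/√(0.005·1e-09) = 4.472e+05 rad/s.
Step 2 — f₀ = ω₀/(2π) = 7.118e+04 Hz.
Step 3 — Parallel Q: Q = R/(ω₀L) = 2300/(4.472e+05·0.005) = 1.029.
Step 4 — Bandwidth: Δω = ω₀/Q = 4.348e+05 rad/s; BW = Δω/(2π) = 6.92e+04 Hz.

(a) f₀ = 7.118e+04 Hz  (b) Q = 1.029  (c) BW = 6.92e+04 Hz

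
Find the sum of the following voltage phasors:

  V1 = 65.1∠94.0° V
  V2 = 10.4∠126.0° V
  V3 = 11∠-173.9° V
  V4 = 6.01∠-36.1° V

Step 1 — Convert each phasor to rectangular form:
  V1 = 65.1·(cos(94.0°) + j·sin(94.0°)) = -4.541 + j64.94 V
  V2 = 10.4·(cos(126.0°) + j·sin(126.0°)) = -6.113 + j8.414 V
  V3 = 11·(cos(-173.9°) + j·sin(-173.9°)) = -10.94 - j1.169 V
  V4 = 6.01·(cos(-36.1°) + j·sin(-36.1°)) = 4.856 - j3.541 V
Step 2 — Sum components: V_total = -16.74 + j68.65 V.
Step 3 — Convert to polar: |V_total| = 70.66 V, ∠V_total = 103.7°.

V_total = 70.66∠103.7° V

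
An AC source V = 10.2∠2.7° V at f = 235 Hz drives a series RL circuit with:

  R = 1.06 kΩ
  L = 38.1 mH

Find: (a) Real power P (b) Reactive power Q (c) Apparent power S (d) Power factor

Step 1 — Angular frequency: ω = 2π·f = 2π·235 = 1477 rad/s.
Step 2 — Component impedances:
  R: Z = R = 1060 Ω
  L: Z = jωL = j·1477·0.0381 = 0 + j56.26 Ω
Step 3 — Series combination: Z_total = R + L = 1060 + j56.26 Ω = 1061∠3.0° Ω.
Step 4 — Source phasor: V = 10.2∠2.7° V = 10.19 + j0.4805 V.
Step 5 — Current: I = V / Z = 0.009609 - j5.668e-05 A = 0.009609∠-0.3° A.
Step 6 — Complex power: S = V·I* = 0.09788 + j0.005194 VA.
Step 7 — Real power: P = Re(S) = 0.09788 W.
Step 8 — Reactive power: Q = Im(S) = 0.005194 VAR.
Step 9 — Apparent power: |S| = 0.09801 VA.
Step 10 — Power factor: PF = P/|S| = 0.9986 (lagging).

(a) P = 0.09788 W  (b) Q = 0.005194 VAR  (c) S = 0.09801 VA  (d) PF = 0.9986 (lagging)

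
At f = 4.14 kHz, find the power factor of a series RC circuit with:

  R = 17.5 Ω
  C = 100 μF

Step 1 — Angular frequency: ω = 2π·f = 2π·4140 = 2.601e+04 rad/s.
Step 2 — Component impedances:
  R: Z = R = 17.5 Ω
  C: Z = 1/(jωC) = -j/(ω·C) = 0 - j0.3844 Ω
Step 3 — Series combination: Z_total = R + C = 17.5 - j0.3844 Ω = 17.5∠-1.3° Ω.
Step 4 — Power factor: PF = cos(φ) = Re(Z)/|Z| = 17.5/17.504 = 0.9998.
Step 5 — Type: Im(Z) = -0.3844 ⇒ leading (phase φ = -1.3°).

PF = 0.9998 (leading, φ = -1.3°)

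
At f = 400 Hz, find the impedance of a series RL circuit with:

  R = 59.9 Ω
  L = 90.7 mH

Step 1 — Angular frequency: ω = 2π·f = 2π·400 = 2513 rad/s.
Step 2 — Component impedances:
  R: Z = R = 59.9 Ω
  L: Z = jωL = j·2513·0.0907 = 0 + j228 Ω
Step 3 — Series combination: Z_total = R + L = 59.9 + j228 Ω = 235.7∠75.3° Ω.

Z = 59.9 + j228 Ω = 235.7∠75.3° Ω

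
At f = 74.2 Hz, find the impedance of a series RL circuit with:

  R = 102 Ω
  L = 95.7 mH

Step 1 — Angular frequency: ω = 2π·f = 2π·74.2 = 466.2 rad/s.
Step 2 — Component impedances:
  R: Z = R = 102 Ω
  L: Z = jωL = j·466.2·0.0957 = 0 + j44.62 Ω
Step 3 — Series combination: Z_total = R + L = 102 + j44.62 Ω = 111.3∠23.6° Ω.

Z = 102 + j44.62 Ω = 111.3∠23.6° Ω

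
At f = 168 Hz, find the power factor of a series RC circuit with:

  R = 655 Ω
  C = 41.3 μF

Step 1 — Angular frequency: ω = 2π·f = 2π·168 = 1056 rad/s.
Step 2 — Component impedances:
  R: Z = R = 655 Ω
  C: Z = 1/(jωC) = -j/(ω·C) = 0 - j22.94 Ω
Step 3 — Series combination: Z_total = R + C = 655 - j22.94 Ω = 655.4∠-2.0° Ω.
Step 4 — Power factor: PF = cos(φ) = Re(Z)/|Z| = 655/655.4 = 0.9994.
Step 5 — Type: Im(Z) = -22.94 ⇒ leading (phase φ = -2.0°).

PF = 0.9994 (leading, φ = -2.0°)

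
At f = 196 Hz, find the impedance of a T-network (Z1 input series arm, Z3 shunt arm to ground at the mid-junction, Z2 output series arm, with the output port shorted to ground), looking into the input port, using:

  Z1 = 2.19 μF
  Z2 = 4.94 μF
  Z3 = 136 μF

Step 1 — Angular frequency: ω = 2π·f = 2π·196 = 1232 rad/s.
Step 2 — Component impedances:
  Z1: Z = 1/(jωC) = -j/(ω·C) = 0 - j370.8 Ω
  Z2: Z = 1/(jωC) = -j/(ω·C) = 0 - j164.4 Ω
  Z3: Z = 1/(jωC) = -j/(ω·C) = 0 - j5.971 Ω
Step 3 — With the output port shorted to ground, the output series arm Z2 runs from the junction to ground; the shunt arm Z3 also runs from the junction to ground. They appear in parallel: Z3 || Z2 = 0 - j5.761 Ω.
Step 4 — Series with input arm Z1: Z_in = Z1 + (Z3 || Z2) = 0 - j376.5 Ω = 376.5∠-90.0° Ω.

Z = 0 - j376.5 Ω = 376.5∠-90.0° Ω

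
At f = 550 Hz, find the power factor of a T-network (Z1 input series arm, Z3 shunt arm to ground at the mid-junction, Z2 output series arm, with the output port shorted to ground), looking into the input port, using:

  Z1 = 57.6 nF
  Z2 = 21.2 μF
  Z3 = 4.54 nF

Step 1 — Angular frequency: ω = 2π·f = 2π·550 = 3456 rad/s.
Step 2 — Component impedances:
  Z1: Z = 1/(jωC) = -j/(ω·C) = 0 - j5024 Ω
  Z2: Z = 1/(jωC) = -j/(ω·C) = 0 - j13.65 Ω
  Z3: Z = 1/(jωC) = -j/(ω·C) = 0 - j6.374e+04 Ω
Step 3 — With the output port shorted to ground, the output series arm Z2 runs from the junction to ground; the shunt arm Z3 also runs from the junction to ground. They appear in parallel: Z3 || Z2 = 0 - j13.65 Ω.
Step 4 — Series with input arm Z1: Z_in = Z1 + (Z3 || Z2) = 0 - j5037 Ω = 5037∠-90.0° Ω.
Step 5 — Power factor: PF = cos(φ) = Re(Z)/|Z| = 0/5037 = 0.
Step 6 — Type: Im(Z) = -5037 ⇒ leading (phase φ = -90.0°).

PF = 0 (leading, φ = -90.0°)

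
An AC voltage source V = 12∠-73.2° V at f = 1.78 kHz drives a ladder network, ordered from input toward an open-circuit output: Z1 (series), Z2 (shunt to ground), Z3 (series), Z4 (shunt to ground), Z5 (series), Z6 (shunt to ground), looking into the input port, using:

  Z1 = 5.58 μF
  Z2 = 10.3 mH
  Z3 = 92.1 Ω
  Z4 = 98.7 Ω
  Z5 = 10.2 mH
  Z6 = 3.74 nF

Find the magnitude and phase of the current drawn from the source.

Step 1 — Angular frequency: ω = 2π·f = 2π·1780 = 1.118e+04 rad/s.
Step 2 — Component impedances:
  Z1: Z = 1/(jωC) = -j/(ω·C) = 0 - j16.02 Ω
  Z2: Z = jωL = j·1.118e+04·0.0103 = 0 + j115.2 Ω
  Z3: Z = R = 92.1 Ω
  Z4: Z = R = 98.7 Ω
  Z5: Z = jωL = j·1.118e+04·0.0102 = 0 + j114.1 Ω
  Z6: Z = 1/(jωC) = -j/(ω·C) = 0 - j2.391e+04 Ω
Step 3 — Ladder network (open output): work backward from the far end, alternating series and parallel combinations. Z_in = 51.07 + j68.45 Ω = 85.4∠53.3° Ω.
Step 4 — Source phasor: V = 12∠-73.2° V = 3.468 - j11.49 V.
Step 5 — Ohm's law: I = V / Z_total = (3.468 - j11.49) / (51.07 + j68.45) = -0.08353 - j0.113 A.
Step 6 — Convert to polar: |I| = 0.1405 A, ∠I = -126.5°.

I = 0.1405∠-126.5° A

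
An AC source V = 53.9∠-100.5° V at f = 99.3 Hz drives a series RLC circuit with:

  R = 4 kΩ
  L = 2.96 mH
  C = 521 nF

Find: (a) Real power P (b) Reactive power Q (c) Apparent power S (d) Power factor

Step 1 — Angular frequency: ω = 2π·f = 2π·99.3 = 623.9 rad/s.
Step 2 — Component impedances:
  R: Z = R = 4000 Ω
  L: Z = jωL = j·623.9·0.00296 = 0 + j1.847 Ω
  C: Z = 1/(jωC) = -j/(ω·C) = 0 - j3076 Ω
Step 3 — Series combination: Z_total = R + L + C = 4000 - j3074 Ω = 5045∠-37.5° Ω.
Step 4 — Source phasor: V = 53.9∠-100.5° V = -9.822 - j53 V.
Step 5 — Current: I = V / Z = 0.004858 - j0.009515 A = 0.01068∠-63.0° A.
Step 6 — Complex power: S = V·I* = 0.4566 - j0.3509 VA.
Step 7 — Real power: P = Re(S) = 0.4566 W.
Step 8 — Reactive power: Q = Im(S) = -0.3509 VAR.
Step 9 — Apparent power: |S| = 0.5759 VA.
Step 10 — Power factor: PF = P/|S| = 0.7929 (leading).

(a) P = 0.4566 W  (b) Q = -0.3509 VAR  (c) S = 0.5759 VA  (d) PF = 0.7929 (leading)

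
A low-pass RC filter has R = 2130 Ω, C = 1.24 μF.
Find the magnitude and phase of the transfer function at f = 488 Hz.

Step 1 — Angular frequency: ω = 2π·488 = 3066 rad/s.
Step 2 — Transfer function: H(jω) = 1/(1 + jωRC).
Step 3 — Denominator: 1 + jωRC = 1 + j·3066·2130·1.24e-06 = 1 + j8.098.
Step 4 — H = 0.01502 - j0.1216.
Step 5 — Magnitude: |H| = 0.1225 (-18.2 dB); phase: φ = -83.0°.

|H| = 0.1225 (-18.2 dB), φ = -83.0°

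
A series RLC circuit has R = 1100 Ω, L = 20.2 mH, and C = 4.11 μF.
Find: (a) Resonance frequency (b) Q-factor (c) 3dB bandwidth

Step 1 — Resonance condition Im(Z)=0 gives ω₀ = 1/√(LC).
Step 2 — ω₀ = 1/√(0.0202·4.11e-06) = 3471 rad/s.
Step 3 — f₀ = ω₀/(2π) = 552.4 Hz.
Step 4 — Series Q: Q = ω₀L/R = 3471·0.0202/1100 = 0.06373.
Step 5 — 3dB bandwidth: Δω = ω₀/Q = 5.446e+04 rad/s; BW = Δω/(2π) = 8667 Hz.

(a) f₀ = 552.4 Hz  (b) Q = 0.06373  (c) BW = 8667 Hz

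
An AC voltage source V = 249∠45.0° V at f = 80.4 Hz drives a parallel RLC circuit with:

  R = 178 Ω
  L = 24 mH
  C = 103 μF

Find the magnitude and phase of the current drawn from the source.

Step 1 — Angular frequency: ω = 2π·f = 2π·80.4 = 505.2 rad/s.
Step 2 — Component impedances:
  R: Z = R = 178 Ω
  L: Z = jωL = j·505.2·0.024 = 0 + j12.12 Ω
  C: Z = 1/(jωC) = -j/(ω·C) = 0 - j19.22 Ω
Step 3 — Parallel combination: 1/Z_total = 1/R + 1/L + 1/C; Z_total = 5.86 + j31.76 Ω = 32.3∠79.5° Ω.
Step 4 — Source phasor: V = 249∠45.0° V = 176.1 + j176.1 V.
Step 5 — Ohm's law: I = V / Z_total = (176.1 + j176.1) / (5.86 + j31.76) = 6.35 - j4.372 A.
Step 6 — Convert to polar: |I| = 7.71 A, ∠I = -34.5°.

I = 7.71∠-34.5° A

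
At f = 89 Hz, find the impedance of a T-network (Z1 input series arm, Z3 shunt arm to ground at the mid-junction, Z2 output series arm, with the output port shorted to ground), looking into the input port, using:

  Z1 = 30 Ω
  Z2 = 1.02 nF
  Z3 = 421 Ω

Step 1 — Angular frequency: ω = 2π·f = 2π·89 = 559.2 rad/s.
Step 2 — Component impedances:
  Z1: Z = R = 30 Ω
  Z2: Z = 1/(jωC) = -j/(ω·C) = 0 - j1.753e+06 Ω
  Z3: Z = R = 421 Ω
Step 3 — With the output port shorted to ground, the output series arm Z2 runs from the junction to ground; the shunt arm Z3 also runs from the junction to ground. They appear in parallel: Z3 || Z2 = 421 - j0.1011 Ω.
Step 4 — Series with input arm Z1: Z_in = Z1 + (Z3 || Z2) = 451 - j0.1011 Ω = 451∠-0.0° Ω.

Z = 451 - j0.1011 Ω = 451∠-0.0° Ω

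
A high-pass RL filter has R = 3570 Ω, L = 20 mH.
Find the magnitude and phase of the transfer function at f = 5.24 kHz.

Step 1 — Angular frequency: ω = 2π·5240 = 3.292e+04 rad/s.
Step 2 — Transfer function: H(jω) = jωL/(R + jωL).
Step 3 — Numerator jωL = j·658.5; denominator R + jωL = 3570 + j658.5.
Step 4 — H = 0.0329 + j0.1784.
Step 5 — Magnitude: |H| = 0.1814 (-14.8 dB); phase: φ = 79.5°.

|H| = 0.1814 (-14.8 dB), φ = 79.5°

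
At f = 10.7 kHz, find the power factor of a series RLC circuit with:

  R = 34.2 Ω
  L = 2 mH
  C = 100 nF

Step 1 — Angular frequency: ω = 2π·f = 2π·1.07e+04 = 6.723e+04 rad/s.
Step 2 — Component impedances:
  R: Z = R = 34.2 Ω
  L: Z = jωL = j·6.723e+04·0.002 = 0 + j134.5 Ω
  C: Z = 1/(jωC) = -j/(ω·C) = 0 - j148.7 Ω
Step 3 — Series combination: Z_total = R + L + C = 34.2 - j14.28 Ω = 37.06∠-22.7° Ω.
Step 4 — Power factor: PF = cos(φ) = Re(Z)/|Z| = 34.2/37.06 = 0.9228.
Step 5 — Type: Im(Z) = -14.28 ⇒ leading (phase φ = -22.7°).

PF = 0.9228 (leading, φ = -22.7°)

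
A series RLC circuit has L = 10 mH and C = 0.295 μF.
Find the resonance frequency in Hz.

Step 1 — Resonance condition Im(Z)=0 gives ω₀ = 1/√(LC).
Step 2 — ω₀ = 1/√(0.01·2.95e-07) = 1.841e+04 rad/s.
Step 3 — f₀ = ω₀/(2π) = 2930 Hz.

f₀ = 2930 Hz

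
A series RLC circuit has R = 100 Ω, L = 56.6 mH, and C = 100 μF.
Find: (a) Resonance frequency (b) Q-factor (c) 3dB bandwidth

Step 1 — Resonance: ω₀ = 1/√(LC) = 1/√(0.0566·0.0001) = 420.3 rad/s.
Step 2 — f₀ = ω₀/(2π) = 66.9 Hz.
Step 3 — Series Q: Q = ω₀L/R = 420.3·0.0566/100 = 0.2379.
Step 4 — Bandwidth: Δω = ω₀/Q = 1767 rad/s; BW = Δω/(2π) = 281.2 Hz.

(a) f₀ = 66.9 Hz  (b) Q = 0.2379  (c) BW = 281.2 Hz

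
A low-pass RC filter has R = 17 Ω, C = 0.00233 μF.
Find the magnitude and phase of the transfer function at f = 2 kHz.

Step 1 — Angular frequency: ω = 2π·2000 = 1.257e+04 rad/s.
Step 2 — Transfer function: H(jω) = 1/(1 + jωRC).
Step 3 — Denominator: 1 + jωRC = 1 + j·1.257e+04·17·2.33e-09 = 1 + j0.0004978.
Step 4 — H = 1 - j0.0004978.
Step 5 — Magnitude: |H| = 1 (-0.0 dB); phase: φ = -0.0°.

|H| = 1 (-0.0 dB), φ = -0.0°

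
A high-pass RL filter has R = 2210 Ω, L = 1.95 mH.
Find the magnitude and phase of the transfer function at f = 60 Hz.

Step 1 — Angular frequency: ω = 2π·60 = 377 rad/s.
Step 2 — Transfer function: H(jω) = jωL/(R + jωL).
Step 3 — Numerator jωL = j·0.7351; denominator R + jωL = 2210 + j0.7351.
Step 4 — H = 1.106e-07 + j0.0003326.
Step 5 — Magnitude: |H| = 0.0003326 (-69.6 dB); phase: φ = 90.0°.

|H| = 0.0003326 (-69.6 dB), φ = 90.0°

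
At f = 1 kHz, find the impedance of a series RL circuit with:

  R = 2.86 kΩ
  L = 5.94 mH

Step 1 — Angular frequency: ω = 2π·f = 2π·1000 = 6283 rad/s.
Step 2 — Component impedances:
  R: Z = R = 2860 Ω
  L: Z = jωL = j·6283·0.00594 = 0 + j37.32 Ω
Step 3 — Series combination: Z_total = R + L = 2860 + j37.32 Ω = 2860∠0.7° Ω.

Z = 2860 + j37.32 Ω = 2860∠0.7° Ω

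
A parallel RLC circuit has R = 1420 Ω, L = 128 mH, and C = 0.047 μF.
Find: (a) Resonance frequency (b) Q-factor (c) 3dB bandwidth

Step 1 — Resonance: ω₀ = 1/√(LC) = 1/√(0.128·4.7e-08) = 1.289e+04 rad/s.
Step 2 — f₀ = ω₀/(2π) = 2052 Hz.
Step 3 — Parallel Q: Q = R/(ω₀L) = 1420/(1.289e+04·0.128) = 0.8605.
Step 4 — Bandwidth: Δω = ω₀/Q = 1.498e+04 rad/s; BW = Δω/(2π) = 2385 Hz.

(a) f₀ = 2052 Hz  (b) Q = 0.8605  (c) BW = 2385 Hz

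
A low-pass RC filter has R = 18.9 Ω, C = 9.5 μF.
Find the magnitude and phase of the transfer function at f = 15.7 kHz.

Step 1 — Angular frequency: ω = 2π·1.57e+04 = 9.865e+04 rad/s.
Step 2 — Transfer function: H(jω) = 1/(1 + jωRC).
Step 3 — Denominator: 1 + jωRC = 1 + j·9.865e+04·18.9·9.5e-06 = 1 + j17.71.
Step 4 — H = 0.003178 - j0.05628.
Step 5 — Magnitude: |H| = 0.05637 (-25.0 dB); phase: φ = -86.8°.

|H| = 0.05637 (-25.0 dB), φ = -86.8°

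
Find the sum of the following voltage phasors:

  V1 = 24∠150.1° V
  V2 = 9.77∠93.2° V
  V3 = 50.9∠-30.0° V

Step 1 — Convert each phasor to rectangular form:
  V1 = 24·(cos(150.1°) + j·sin(150.1°)) = -20.81 + j11.96 V
  V2 = 9.77·(cos(93.2°) + j·sin(93.2°)) = -0.5454 + j9.755 V
  V3 = 50.9·(cos(-30.0°) + j·sin(-30.0°)) = 44.08 - j25.45 V
Step 2 — Sum components: V_total = 22.73 - j3.732 V.
Step 3 — Convert to polar: |V_total| = 23.03 V, ∠V_total = -9.3°.

V_total = 23.03∠-9.3° V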